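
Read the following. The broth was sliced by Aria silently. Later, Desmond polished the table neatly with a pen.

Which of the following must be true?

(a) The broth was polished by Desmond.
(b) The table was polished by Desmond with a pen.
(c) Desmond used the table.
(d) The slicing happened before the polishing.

(a) Not entailed — Desmond polished the table, not the broth; the broth belongs to the slicing event.
(b) Entailed — this follows by dropping conjuncts from the polishing event's description.
(c) Not entailed — the table is the patient, not an instrument — Desmond used a pen.
(d) Entailed — the narrative places the slicing before the polishing.

(b), (d)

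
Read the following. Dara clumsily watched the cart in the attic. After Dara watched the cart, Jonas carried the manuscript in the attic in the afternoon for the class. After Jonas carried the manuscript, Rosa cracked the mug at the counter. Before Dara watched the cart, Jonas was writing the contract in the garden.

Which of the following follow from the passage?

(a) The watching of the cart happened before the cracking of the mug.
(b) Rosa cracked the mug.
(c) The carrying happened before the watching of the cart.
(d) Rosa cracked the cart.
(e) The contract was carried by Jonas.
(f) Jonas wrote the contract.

(a), (b)

(a) Entailed — the narrative places the watching before the cracking.
(b) Entailed — every conjunct here is already in the original cracking event.
(c) Not entailed — the narrative places the watching before the carrying, not after.
(d) Not entailed — Rosa cracked the mug, not the cart; the cart belongs to the watching event.
(e) Not entailed — Jonas carried the manuscript, not the contract; the contract belongs to the writing event.
(f) Not entailed — 'was writing' is progressive on an accomplishment; it does not entail the completed 'wrote'.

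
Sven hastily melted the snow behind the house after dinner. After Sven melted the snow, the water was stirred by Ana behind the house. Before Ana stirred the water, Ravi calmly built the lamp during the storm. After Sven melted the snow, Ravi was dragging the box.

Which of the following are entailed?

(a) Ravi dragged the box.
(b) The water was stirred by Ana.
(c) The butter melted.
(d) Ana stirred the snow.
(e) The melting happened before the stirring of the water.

(a), (b), (e)

(a) Entailed — 'drag' is an activity; 'was dragging' entails that some dragging happened, so 'dragged' holds.
(b) Entailed — this follows by dropping conjuncts from the stirring event's description.
(c) Not entailed — the snow is what melted, not the butter.
(d) Not entailed — Ana stirred the water, not the snow; the snow belongs to the melting event.
(e) Entailed — the narrative places the melting before the stirring.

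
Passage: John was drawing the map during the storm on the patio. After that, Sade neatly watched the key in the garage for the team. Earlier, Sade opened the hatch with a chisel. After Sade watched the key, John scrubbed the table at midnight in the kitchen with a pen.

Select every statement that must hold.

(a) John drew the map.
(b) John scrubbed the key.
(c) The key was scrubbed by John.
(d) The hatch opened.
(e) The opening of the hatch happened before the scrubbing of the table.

(d), (e)

(a) Not entailed — 'was drawing' is progressive on an accomplishment; it does not entail the completed 'drew'.
(b) Not entailed — John scrubbed the table, not the key; the key belongs to the watching event.
(c) Not entailed — John scrubbed the table, not the key; the key belongs to the watching event.
(d) Entailed — 'Sade opened the hatch' is causative; it entails the inchoative 'the hatch opened'.
(e) Entailed — the narrative places the opening before the scrubbing.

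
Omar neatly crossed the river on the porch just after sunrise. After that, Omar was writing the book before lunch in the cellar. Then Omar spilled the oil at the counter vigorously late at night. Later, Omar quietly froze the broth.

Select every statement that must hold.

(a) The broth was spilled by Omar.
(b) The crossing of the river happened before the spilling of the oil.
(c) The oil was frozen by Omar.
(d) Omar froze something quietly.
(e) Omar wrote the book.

(b), (d)

(a) Not entailed — Omar spilled the oil, not the broth; the broth belongs to the freezing event.
(b) Entailed — the narrative places the crossing before the spilling.
(c) Not entailed — Omar froze the broth, not the oil; the oil belongs to the spilling event.
(d) Entailed — this follows by dropping conjuncts from the freezing event's description.
(e) Not entailed — 'was writing' is progressive on an accomplishment; it does not entail the completed 'wrote'.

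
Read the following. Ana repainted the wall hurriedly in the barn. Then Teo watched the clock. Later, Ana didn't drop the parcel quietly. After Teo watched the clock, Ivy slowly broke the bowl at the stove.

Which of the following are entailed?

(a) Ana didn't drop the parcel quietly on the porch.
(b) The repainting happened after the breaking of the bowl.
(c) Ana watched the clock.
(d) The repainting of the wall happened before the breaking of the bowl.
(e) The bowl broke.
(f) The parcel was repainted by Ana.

(a), (d), (e)

(a) Entailed — under negation, adding a further restriction is entailed: if no such dropping event occurred, none occurred on the porch either.
(b) Not entailed — the narrative places the repainting before the breaking, not after.
(c) Not entailed — the passage has Teo watching the clock, not Ana.
(d) Entailed — the narrative places the repainting before the breaking.
(e) Entailed — 'Ivy broke the bowl' is causative; it entails the inchoative 'the bowl broke'.
(f) Not entailed — Ana repainted the wall, not the parcel; the parcel belongs to the dropping event.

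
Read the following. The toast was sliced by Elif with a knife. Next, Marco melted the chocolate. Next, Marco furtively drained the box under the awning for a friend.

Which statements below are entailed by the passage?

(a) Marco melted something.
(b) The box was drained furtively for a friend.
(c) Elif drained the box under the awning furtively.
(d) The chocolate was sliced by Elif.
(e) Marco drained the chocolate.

(a) Entailed — this follows by dropping conjuncts from the melting event's description.
(b) Entailed — dropping 'under the awning' and generalizing the agent leaves a sub-description the original still satisfies.
(c) Not entailed — the passage has Marco draining the box, not Elif.
(d) Not entailed — Elif sliced the toast, not the chocolate; the chocolate belongs to the melting event.
(e) Not entailed — Marco drained the box, not the chocolate; the chocolate belongs to the melting event.

(a), (b)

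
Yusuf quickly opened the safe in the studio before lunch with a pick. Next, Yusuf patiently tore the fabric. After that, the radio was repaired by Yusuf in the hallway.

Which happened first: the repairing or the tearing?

The connectives place the tearing before the repairing.

the tearing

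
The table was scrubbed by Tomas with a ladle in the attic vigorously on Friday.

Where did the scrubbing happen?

in the attic

'in the attic' marks the location of the scrubbing event.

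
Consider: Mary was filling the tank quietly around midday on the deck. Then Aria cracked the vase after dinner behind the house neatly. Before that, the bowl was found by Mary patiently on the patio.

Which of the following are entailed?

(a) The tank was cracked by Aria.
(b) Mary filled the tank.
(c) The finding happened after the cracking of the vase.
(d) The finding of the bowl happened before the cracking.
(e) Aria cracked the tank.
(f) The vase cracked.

(a) Not entailed — Aria cracked the vase, not the tank; the tank belongs to the filling event.
(b) Not entailed — 'was filling' is progressive on an accomplishment; it does not entail the completed 'filled'.
(c) Not entailed — the narrative places the finding before the cracking, not after.
(d) Entailed — the narrative places the finding before the cracking.
(e) Not entailed — Aria cracked the vase, not the tank; the tank belongs to the filling event.
(f) Entailed — 'Aria cracked the vase' is causative; it entails the inchoative 'the vase cracked'.

(d), (f)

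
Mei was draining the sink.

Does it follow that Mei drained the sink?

no

'was draining' is progressive; for an accomplishment like 'drain the sink', it doesn't entail completion.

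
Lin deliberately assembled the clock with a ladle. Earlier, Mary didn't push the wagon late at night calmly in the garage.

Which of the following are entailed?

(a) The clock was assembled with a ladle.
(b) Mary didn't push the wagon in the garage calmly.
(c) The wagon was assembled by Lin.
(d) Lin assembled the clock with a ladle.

(a), (d)

(a) Entailed — the original entails any weakening of itself; this just drops 'deliberately' and generalizes the agent.
(b) Not entailed — dropping 'late at night' under negation is not valid — the original leaves open that Mary pushed the wagon some other way.
(c) Not entailed — Lin assembled the clock, not the wagon; the wagon belongs to the pushing event.
(d) Entailed — the original entails any weakening of itself; this just drops 'deliberately'.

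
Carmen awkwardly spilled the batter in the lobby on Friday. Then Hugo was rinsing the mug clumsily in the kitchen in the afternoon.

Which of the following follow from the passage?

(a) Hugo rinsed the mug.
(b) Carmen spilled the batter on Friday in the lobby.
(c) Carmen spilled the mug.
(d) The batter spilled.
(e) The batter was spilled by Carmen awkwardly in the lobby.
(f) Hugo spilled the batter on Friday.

(a), (b), (d), (e)

(a) Entailed — 'rinse' is an activity; 'was rinsing' entails that some rinsing happened, so 'rinsed' holds.
(b) Entailed — every conjunct here is already in the original spilling event.
(c) Not entailed — Carmen spilled the batter, not the mug; the mug belongs to the rinsing event.
(d) Entailed — 'Carmen spilled the batter' is causative; it entails the inchoative 'the batter spilled'.
(e) Entailed — every conjunct here is already in the original spilling event.
(f) Not entailed — the passage has Carmen spilling the batter, not Hugo.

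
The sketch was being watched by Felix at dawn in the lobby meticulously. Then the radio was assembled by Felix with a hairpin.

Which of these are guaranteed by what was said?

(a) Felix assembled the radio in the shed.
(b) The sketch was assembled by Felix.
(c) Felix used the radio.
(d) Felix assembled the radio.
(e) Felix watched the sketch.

(d), (e)

(a) Not entailed — 'in the shed' adds information not in the original event.
(b) Not entailed — Felix assembled the radio, not the sketch; the sketch belongs to the watching event.
(c) Not entailed — the radio is the patient, not an instrument — Felix used a hairpin.
(d) Entailed — this follows by dropping conjuncts from the assembling event's description.
(e) Entailed — 'watch' is an activity; 'was watching' entails that some watching happened, so 'watched' holds.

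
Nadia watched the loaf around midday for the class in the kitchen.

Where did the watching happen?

'in the kitchen' marks the location of the watching event.

in the kitchen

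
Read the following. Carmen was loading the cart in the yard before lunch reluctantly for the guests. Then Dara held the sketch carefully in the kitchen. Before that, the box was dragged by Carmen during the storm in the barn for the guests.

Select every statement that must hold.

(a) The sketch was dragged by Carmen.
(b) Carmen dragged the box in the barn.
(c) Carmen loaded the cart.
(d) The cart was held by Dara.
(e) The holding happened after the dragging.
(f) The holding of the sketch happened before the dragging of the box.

(a) Not entailed — Carmen dragged the box, not the sketch; the sketch belongs to the holding event.
(b) Entailed — the original entails any weakening of itself; this just drops 'for the guests', 'during the storm'.
(c) Not entailed — 'was loading' is progressive on an accomplishment; it does not entail the completed 'loaded'.
(d) Not entailed — Dara held the sketch, not the cart; the cart belongs to the loading event.
(e) Entailed — the narrative places the dragging before the holding.
(f) Not entailed — the narrative places the dragging before the holding, not after.

(b), (e)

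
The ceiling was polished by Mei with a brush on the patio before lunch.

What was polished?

the ceiling

'the ceiling' marks the patient of the polishing event.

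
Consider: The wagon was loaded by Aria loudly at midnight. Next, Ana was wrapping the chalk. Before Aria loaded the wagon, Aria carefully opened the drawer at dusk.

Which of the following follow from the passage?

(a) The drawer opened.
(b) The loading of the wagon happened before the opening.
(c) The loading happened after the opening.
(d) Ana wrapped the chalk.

(a), (c)

(a) Entailed — 'Aria opened the drawer' is causative; it entails the inchoative 'the drawer opened'.
(b) Not entailed — the narrative places the opening before the loading, not after.
(c) Entailed — the narrative places the opening before the loading.
(d) Not entailed — 'was wrapping' is progressive on an accomplishment; it does not entail the completed 'wrapped'.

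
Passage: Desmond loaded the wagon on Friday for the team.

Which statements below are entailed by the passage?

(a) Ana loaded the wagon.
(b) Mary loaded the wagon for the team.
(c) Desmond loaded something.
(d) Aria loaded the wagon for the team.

(c)

(a) Not entailed — the passage has Desmond loading the wagon, not Ana.
(b) Not entailed — the passage has Desmond loading the wagon, not Mary.
(c) Entailed — dropping 'on Friday', 'for the team' and generalizing the patient leaves a sub-description the original still satisfies.
(d) Not entailed — the passage has Desmond loading the wagon, not Aria.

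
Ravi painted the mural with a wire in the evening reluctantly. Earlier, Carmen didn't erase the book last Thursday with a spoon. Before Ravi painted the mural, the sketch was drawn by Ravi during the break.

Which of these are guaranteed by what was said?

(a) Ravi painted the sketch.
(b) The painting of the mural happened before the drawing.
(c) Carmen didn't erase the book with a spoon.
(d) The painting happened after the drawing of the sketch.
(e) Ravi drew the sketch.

(a) Not entailed — Ravi painted the mural, not the sketch; the sketch belongs to the drawing event.
(b) Not entailed — the narrative places the drawing before the painting, not after.
(c) Not entailed — dropping 'last Thursday' under negation is not valid — the original leaves open that Carmen erased the book some other way.
(d) Entailed — the narrative places the drawing before the painting.
(e) Entailed — dropping 'during the break' leaves a sub-description the original still satisfies.

(d), (e)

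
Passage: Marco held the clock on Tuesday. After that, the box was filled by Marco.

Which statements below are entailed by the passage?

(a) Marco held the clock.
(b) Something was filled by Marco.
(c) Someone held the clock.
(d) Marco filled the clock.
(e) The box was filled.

(a), (b), (c), (e)

(a) Entailed — dropping 'on Tuesday' leaves a sub-description the original still satisfies.
(b) Entailed — this follows by dropping conjuncts from the filling event's description.
(c) Entailed — the original entails any weakening of itself; this just drops 'on Tuesday' and generalizes the agent.
(d) Not entailed — Marco filled the box, not the clock; the clock belongs to the holding event.
(e) Entailed — generalizing the agent leaves a sub-description the original still satisfies.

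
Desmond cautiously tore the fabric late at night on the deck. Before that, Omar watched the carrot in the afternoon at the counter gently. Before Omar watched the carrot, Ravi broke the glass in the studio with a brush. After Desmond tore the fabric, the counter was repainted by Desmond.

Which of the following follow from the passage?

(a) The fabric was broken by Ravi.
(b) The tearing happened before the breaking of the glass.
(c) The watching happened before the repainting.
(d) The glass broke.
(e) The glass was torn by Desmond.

(a) Not entailed — Ravi broke the glass, not the fabric; the fabric belongs to the tearing event.
(b) Not entailed — the narrative places the breaking before the tearing, not after.
(c) Entailed — the narrative places the watching before the repainting.
(d) Entailed — 'Ravi broke the glass' is causative; it entails the inchoative 'the glass broke'.
(e) Not entailed — Desmond tore the fabric, not the glass; the glass belongs to the breaking event.

(c), (d)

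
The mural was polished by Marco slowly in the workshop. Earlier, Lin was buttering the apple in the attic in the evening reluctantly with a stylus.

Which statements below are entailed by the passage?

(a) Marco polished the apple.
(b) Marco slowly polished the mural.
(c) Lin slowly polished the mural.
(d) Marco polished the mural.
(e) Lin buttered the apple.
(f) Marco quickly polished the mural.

(a) Not entailed — Marco polished the mural, not the apple; the apple belongs to the buttering event.
(b) Entailed — dropping 'in the workshop' leaves a sub-description the original still satisfies.
(c) Not entailed — the passage has Marco polishing the mural, not Lin.
(d) Entailed — the original entails any weakening of itself; this just drops 'slowly', 'in the workshop'.
(e) Not entailed — 'was buttering' is progressive on an accomplishment; it does not entail the completed 'buttered'.
(f) Not entailed — 'quickly' adds a manner not in (and inconsistent with) the original.

(b), (d)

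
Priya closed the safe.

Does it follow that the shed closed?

Nothing is said about any shed; only the safe is affected.

no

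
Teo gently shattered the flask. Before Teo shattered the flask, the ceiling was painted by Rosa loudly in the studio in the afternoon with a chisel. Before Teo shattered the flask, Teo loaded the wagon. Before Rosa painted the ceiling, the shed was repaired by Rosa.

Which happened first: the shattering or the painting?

The connectives place the painting before the shattering.

the painting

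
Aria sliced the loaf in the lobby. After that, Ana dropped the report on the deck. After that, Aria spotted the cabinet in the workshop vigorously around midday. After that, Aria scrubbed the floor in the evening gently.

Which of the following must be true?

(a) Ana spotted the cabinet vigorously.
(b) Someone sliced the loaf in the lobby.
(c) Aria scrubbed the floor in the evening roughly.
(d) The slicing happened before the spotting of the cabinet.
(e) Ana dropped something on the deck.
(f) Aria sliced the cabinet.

(a) Not entailed — the passage has Aria spotting the cabinet, not Ana.
(b) Entailed — this follows by dropping conjuncts from the slicing event's description.
(c) Not entailed — 'roughly' adds a manner not in (and inconsistent with) the original.
(d) Entailed — the narrative places the slicing before the spotting.
(e) Entailed — the original entails any weakening of itself; this just generalizes the patient.
(f) Not entailed — Aria sliced the loaf, not the cabinet; the cabinet belongs to the spotting event.

(b), (d), (e)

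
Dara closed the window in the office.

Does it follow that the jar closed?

Nothing is said about any jar; only the window is affected.

no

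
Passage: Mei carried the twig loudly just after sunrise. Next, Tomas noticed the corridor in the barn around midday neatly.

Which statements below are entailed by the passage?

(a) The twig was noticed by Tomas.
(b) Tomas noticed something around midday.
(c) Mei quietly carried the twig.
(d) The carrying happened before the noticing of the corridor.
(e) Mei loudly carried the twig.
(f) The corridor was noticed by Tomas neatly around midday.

(a) Not entailed — Tomas noticed the corridor, not the twig; the twig belongs to the carrying event.
(b) Entailed — this follows by dropping conjuncts from the noticing event's description.
(c) Not entailed — 'quietly' adds a manner not in (and inconsistent with) the original.
(d) Entailed — the narrative places the carrying before the noticing.
(e) Entailed — every conjunct here is already in the original carrying event.
(f) Entailed — every conjunct here is already in the original noticing event.

(b), (d), (e), (f)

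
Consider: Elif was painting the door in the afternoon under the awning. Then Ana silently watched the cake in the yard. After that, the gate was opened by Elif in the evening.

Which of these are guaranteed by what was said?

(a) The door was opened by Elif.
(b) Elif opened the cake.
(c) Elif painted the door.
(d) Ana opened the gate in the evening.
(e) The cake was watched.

(e)

(a) Not entailed — Elif opened the gate, not the door; the door belongs to the painting event.
(b) Not entailed — Elif opened the gate, not the cake; the cake belongs to the watching event.
(c) Not entailed — 'was painting' is progressive on an accomplishment; it does not entail the completed 'painted'.
(d) Not entailed — the passage has Elif opening the gate, not Ana.
(e) Entailed — every conjunct here is already in the original watching event.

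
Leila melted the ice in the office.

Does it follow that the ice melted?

yes

'Leila melted the ice' is the causative; it entails the inchoative 'the ice melted'.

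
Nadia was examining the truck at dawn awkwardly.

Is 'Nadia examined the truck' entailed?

'examine' is atelic; if Nadia was examining the truck, then Nadia examined the truck (for some time).

yes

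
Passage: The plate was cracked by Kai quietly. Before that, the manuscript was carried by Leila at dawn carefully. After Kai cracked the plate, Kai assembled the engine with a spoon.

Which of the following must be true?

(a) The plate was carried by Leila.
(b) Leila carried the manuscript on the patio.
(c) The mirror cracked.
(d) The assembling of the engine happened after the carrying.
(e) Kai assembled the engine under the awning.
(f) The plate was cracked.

(d), (f)

(a) Not entailed — Leila carried the manuscript, not the plate; the plate belongs to the cracking event.
(b) Not entailed — 'on the patio' adds information not in the original event.
(c) Not entailed — the plate is what cracked, not the mirror.
(d) Entailed — the narrative places the carrying before the assembling.
(e) Not entailed — 'under the awning' adds information not in the original event.
(f) Entailed — this follows by dropping conjuncts from the cracking event's description.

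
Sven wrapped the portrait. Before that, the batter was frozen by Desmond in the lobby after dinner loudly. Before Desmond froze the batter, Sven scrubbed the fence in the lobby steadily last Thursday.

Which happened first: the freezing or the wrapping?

The connectives place the freezing before the wrapping.

the freezing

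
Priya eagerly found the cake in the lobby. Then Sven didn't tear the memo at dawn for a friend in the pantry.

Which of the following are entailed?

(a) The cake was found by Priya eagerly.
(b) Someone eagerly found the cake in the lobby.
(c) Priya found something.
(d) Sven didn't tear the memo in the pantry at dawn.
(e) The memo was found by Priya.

(a), (b), (c)

(a) Entailed — dropping 'in the lobby' leaves a sub-description the original still satisfies.
(b) Entailed — this follows by dropping conjuncts from the finding event's description.
(c) Entailed — dropping 'in the lobby', 'eagerly' and generalizing the patient leaves a sub-description the original still satisfies.
(d) Not entailed — dropping 'for a friend' under negation is not valid — the original leaves open that Sven tore the memo some other way.
(e) Not entailed — Priya found the cake, not the memo; the memo belongs to the tearing event.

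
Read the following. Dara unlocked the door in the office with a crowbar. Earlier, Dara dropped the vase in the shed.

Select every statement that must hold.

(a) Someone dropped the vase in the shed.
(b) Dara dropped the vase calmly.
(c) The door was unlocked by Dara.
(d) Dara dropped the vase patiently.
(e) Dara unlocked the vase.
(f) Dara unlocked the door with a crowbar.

(a) Entailed — the original entails any weakening of itself; this just generalizes the agent.
(b) Not entailed — 'calmly' adds information not in the original event.
(c) Entailed — this follows by dropping conjuncts from the unlocking event's description.
(d) Not entailed — 'patiently' adds information not in the original event.
(e) Not entailed — Dara unlocked the door, not the vase; the vase belongs to the dropping event.
(f) Entailed — this follows by dropping conjuncts from the unlocking event's description.

(a), (c), (f)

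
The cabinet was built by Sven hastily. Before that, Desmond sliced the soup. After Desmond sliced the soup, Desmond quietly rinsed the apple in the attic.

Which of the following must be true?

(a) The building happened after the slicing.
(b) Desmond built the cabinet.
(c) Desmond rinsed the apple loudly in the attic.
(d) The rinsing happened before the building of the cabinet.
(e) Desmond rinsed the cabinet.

(a)

(a) Entailed — the narrative places the slicing before the building.
(b) Not entailed — the passage has Sven building the cabinet, not Desmond.
(c) Not entailed — 'loudly' adds a manner not in (and inconsistent with) the original.
(d) Not entailed — the narrative doesn't order the rinsing relative to the building.
(e) Not entailed — Desmond rinsed the apple, not the cabinet; the cabinet belongs to the building event.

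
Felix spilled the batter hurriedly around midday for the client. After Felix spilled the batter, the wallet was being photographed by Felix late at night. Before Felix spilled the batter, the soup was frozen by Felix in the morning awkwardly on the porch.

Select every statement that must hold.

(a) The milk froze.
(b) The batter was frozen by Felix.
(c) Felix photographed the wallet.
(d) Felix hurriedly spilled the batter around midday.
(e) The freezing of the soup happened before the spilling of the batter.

(a) Not entailed — the soup is what froze, not the milk.
(b) Not entailed — Felix froze the soup, not the batter; the batter belongs to the spilling event.
(c) Not entailed — 'was photographing' is progressive on an accomplishment; it does not entail the completed 'photographed'.
(d) Entailed — this follows by dropping conjuncts from the spilling event's description.
(e) Entailed — the narrative places the freezing before the spilling.

(d), (e)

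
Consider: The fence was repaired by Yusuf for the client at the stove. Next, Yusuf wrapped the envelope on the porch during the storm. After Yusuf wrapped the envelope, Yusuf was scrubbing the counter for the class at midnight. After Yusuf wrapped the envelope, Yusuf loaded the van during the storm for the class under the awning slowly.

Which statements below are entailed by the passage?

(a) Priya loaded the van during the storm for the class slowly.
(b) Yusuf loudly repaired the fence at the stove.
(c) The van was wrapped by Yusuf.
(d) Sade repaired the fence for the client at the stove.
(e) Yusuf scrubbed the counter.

(a) Not entailed — the passage has Yusuf loading the van, not Priya.
(b) Not entailed — 'loudly' adds information not in the original event.
(c) Not entailed — Yusuf wrapped the envelope, not the van; the van belongs to the loading event.
(d) Not entailed — the passage has Yusuf repairing the fence, not Sade.
(e) Entailed — 'scrub' is an activity; 'was scrubbing' entails that some scrubbing happened, so 'scrubbed' holds.

(e)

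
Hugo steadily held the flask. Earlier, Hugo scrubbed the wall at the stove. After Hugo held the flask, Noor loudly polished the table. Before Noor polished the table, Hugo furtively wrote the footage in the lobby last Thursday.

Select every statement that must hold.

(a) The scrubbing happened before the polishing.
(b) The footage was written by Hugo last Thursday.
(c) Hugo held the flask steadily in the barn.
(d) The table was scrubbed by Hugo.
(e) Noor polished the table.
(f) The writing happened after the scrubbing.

(a) Entailed — the narrative places the scrubbing before the polishing.
(b) Entailed — the original entails any weakening of itself; this just drops 'in the lobby', 'furtively'.
(c) Not entailed — 'in the barn' adds information not in the original event.
(d) Not entailed — Hugo scrubbed the wall, not the table; the table belongs to the polishing event.
(e) Entailed — the original entails any weakening of itself; this just drops 'loudly'.
(f) Not entailed — the narrative doesn't order the scrubbing relative to the writing.

(a), (b), (e)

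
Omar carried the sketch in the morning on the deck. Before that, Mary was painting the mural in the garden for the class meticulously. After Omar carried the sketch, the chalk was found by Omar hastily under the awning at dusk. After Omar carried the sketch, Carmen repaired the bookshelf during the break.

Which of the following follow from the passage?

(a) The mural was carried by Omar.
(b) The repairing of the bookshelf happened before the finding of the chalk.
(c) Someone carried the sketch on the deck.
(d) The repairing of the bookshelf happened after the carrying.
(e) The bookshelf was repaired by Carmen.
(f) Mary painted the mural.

(a) Not entailed — Omar carried the sketch, not the mural; the mural belongs to the painting event.
(b) Not entailed — the narrative doesn't order the repairing relative to the finding.
(c) Entailed — this follows by dropping conjuncts from the carrying event's description.
(d) Entailed — the narrative places the carrying before the repairing.
(e) Entailed — this follows by dropping conjuncts from the repairing event's description.
(f) Not entailed — 'was painting' is progressive on an accomplishment; it does not entail the completed 'painted'.

(c), (d), (e)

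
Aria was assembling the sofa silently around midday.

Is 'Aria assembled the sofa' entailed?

no

'was assembling' is progressive; for an accomplishment like 'assemble the sofa', it doesn't entail completion.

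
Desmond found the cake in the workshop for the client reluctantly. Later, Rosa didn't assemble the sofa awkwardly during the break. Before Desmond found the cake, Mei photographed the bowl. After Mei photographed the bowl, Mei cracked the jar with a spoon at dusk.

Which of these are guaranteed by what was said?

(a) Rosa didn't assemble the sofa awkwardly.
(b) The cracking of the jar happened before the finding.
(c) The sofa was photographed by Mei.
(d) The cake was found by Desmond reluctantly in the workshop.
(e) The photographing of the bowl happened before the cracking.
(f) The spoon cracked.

(d), (e)

(a) Not entailed — dropping 'during the break' under negation is not valid — the original leaves open that Rosa assembled the sofa some other way.
(b) Not entailed — the narrative doesn't order the cracking relative to the finding.
(c) Not entailed — Mei photographed the bowl, not the sofa; the sofa belongs to the assembling event.
(d) Entailed — this follows by dropping conjuncts from the finding event's description.
(e) Entailed — the narrative places the photographing before the cracking.
(f) Not entailed — the jar is what cracked, not the spoon.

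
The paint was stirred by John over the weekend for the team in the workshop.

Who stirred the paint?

John

'John' marks the agent of the stirring event.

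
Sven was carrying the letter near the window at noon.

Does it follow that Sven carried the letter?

'carry' is atelic; if Sven was carrying the letter, then Sven carried the letter (for some time).

yes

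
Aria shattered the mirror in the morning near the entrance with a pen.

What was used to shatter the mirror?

a pen

'with a pen' marks the instrument of the shattering event.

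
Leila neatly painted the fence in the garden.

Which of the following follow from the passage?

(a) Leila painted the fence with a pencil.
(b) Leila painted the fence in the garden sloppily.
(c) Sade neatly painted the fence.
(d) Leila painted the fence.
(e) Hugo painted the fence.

(d)

(a) Not entailed — 'with a pencil' adds information not in the original event.
(b) Not entailed — 'sloppily' adds a manner not in (and inconsistent with) the original.
(c) Not entailed — the passage has Leila painting the fence, not Sade.
(d) Entailed — dropping 'neatly', 'in the garden' leaves a sub-description the original still satisfies.
(e) Not entailed — the passage has Leila painting the fence, not Hugo.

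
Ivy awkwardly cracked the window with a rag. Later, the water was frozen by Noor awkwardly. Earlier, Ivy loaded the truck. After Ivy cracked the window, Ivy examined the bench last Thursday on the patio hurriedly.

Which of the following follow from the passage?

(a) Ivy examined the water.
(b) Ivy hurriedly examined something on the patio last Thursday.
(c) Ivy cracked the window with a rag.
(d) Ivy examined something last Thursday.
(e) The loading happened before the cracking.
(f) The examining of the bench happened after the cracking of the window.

(a) Not entailed — Ivy examined the bench, not the water; the water belongs to the freezing event.
(b) Entailed — generalizing the patient leaves a sub-description the original still satisfies.
(c) Entailed — this follows by dropping conjuncts from the cracking event's description.
(d) Entailed — this follows by dropping conjuncts from the examining event's description.
(e) Not entailed — the narrative doesn't order the loading relative to the cracking.
(f) Entailed — the narrative places the cracking before the examining.

(b), (c), (d), (f)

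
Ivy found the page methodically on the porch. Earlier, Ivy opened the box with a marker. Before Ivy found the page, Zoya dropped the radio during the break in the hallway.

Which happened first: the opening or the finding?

The connectives place the opening before the finding.

the opening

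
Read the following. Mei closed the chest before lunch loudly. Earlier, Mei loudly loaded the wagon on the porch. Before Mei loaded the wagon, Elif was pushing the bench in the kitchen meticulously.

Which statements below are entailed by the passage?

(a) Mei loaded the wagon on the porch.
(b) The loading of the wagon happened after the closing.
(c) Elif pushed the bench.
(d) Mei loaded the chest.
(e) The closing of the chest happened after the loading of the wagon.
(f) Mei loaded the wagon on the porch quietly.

(a) Entailed — every conjunct here is already in the original loading event.
(b) Not entailed — the narrative places the loading before the closing, not after.
(c) Entailed — 'push' is an activity; 'was pushing' entails that some pushing happened, so 'pushed' holds.
(d) Not entailed — Mei loaded the wagon, not the chest; the chest belongs to the closing event.
(e) Entailed — the narrative places the loading before the closing.
(f) Not entailed — 'quietly' adds a manner not in (and inconsistent with) the original.

(a), (c), (e)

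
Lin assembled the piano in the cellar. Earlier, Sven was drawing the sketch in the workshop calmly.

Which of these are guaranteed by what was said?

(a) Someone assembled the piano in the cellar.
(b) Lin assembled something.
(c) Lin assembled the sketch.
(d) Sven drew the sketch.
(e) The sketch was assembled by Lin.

(a), (b)

(a) Entailed — this follows by dropping conjuncts from the assembling event's description.
(b) Entailed — this follows by dropping conjuncts from the assembling event's description.
(c) Not entailed — Lin assembled the piano, not the sketch; the sketch belongs to the drawing event.
(d) Not entailed — 'was drawing' is progressive on an accomplishment; it does not entail the completed 'drew'.
(e) Not entailed — Lin assembled the piano, not the sketch; the sketch belongs to the drawing event.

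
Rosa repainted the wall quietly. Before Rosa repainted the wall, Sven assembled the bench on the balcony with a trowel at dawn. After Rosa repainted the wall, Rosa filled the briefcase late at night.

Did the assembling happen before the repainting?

yes

The narrative orders the assembling before the repainting.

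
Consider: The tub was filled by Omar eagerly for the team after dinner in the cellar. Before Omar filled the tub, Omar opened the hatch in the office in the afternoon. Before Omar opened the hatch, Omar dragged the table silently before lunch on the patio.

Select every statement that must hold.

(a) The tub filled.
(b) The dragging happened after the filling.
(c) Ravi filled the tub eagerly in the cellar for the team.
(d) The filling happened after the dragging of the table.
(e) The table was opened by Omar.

(a) Entailed — 'Omar filled the tub' is causative; it entails the inchoative 'the tub filled'.
(b) Not entailed — the narrative places the dragging before the filling, not after.
(c) Not entailed — the passage has Omar filling the tub, not Ravi.
(d) Entailed — the narrative places the dragging before the filling.
(e) Not entailed — Omar opened the hatch, not the table; the table belongs to the dragging event.

(a), (d)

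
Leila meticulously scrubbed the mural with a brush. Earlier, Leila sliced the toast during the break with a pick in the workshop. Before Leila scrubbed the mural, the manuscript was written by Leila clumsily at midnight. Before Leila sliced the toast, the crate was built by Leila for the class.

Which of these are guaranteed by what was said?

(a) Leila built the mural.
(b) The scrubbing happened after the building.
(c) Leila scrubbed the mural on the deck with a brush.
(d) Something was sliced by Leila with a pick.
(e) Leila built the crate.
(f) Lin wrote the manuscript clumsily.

(b), (d), (e)

(a) Not entailed — Leila built the crate, not the mural; the mural belongs to the scrubbing event.
(b) Entailed — the narrative places the building before the scrubbing.
(c) Not entailed — 'on the deck' adds information not in the original event.
(d) Entailed — dropping 'during the break', 'in the workshop' and generalizing the patient leaves a sub-description the original still satisfies.
(e) Entailed — the original entails any weakening of itself; this just drops 'for the class'.
(f) Not entailed — the passage has Leila writing the manuscript, not Lin.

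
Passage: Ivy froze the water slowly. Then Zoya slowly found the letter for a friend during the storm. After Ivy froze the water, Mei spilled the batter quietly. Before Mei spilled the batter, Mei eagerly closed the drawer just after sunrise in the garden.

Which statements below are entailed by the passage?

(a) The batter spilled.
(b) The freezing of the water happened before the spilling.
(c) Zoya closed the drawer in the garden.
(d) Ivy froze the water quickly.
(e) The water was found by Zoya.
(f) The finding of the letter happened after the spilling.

(a), (b)

(a) Entailed — 'Mei spilled the batter' is causative; it entails the inchoative 'the batter spilled'.
(b) Entailed — the narrative places the freezing before the spilling.
(c) Not entailed — the passage has Mei closing the drawer, not Zoya.
(d) Not entailed — 'quickly' adds a manner not in (and inconsistent with) the original.
(e) Not entailed — Zoya found the letter, not the water; the water belongs to the freezing event.
(f) Not entailed — the narrative doesn't order the spilling relative to the finding.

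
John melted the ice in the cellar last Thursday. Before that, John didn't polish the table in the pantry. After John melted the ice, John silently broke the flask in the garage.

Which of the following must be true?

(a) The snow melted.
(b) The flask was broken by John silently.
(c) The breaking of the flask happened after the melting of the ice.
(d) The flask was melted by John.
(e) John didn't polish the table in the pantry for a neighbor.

(a) Not entailed — the ice is what melted, not the snow.
(b) Entailed — this follows by dropping conjuncts from the breaking event's description.
(c) Entailed — the narrative places the melting before the breaking.
(d) Not entailed — John melted the ice, not the flask; the flask belongs to the breaking event.
(e) Entailed — under negation, adding a further restriction is entailed: if no such polishing event occurred, none occurred for a neighbor either.

(b), (c), (e)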